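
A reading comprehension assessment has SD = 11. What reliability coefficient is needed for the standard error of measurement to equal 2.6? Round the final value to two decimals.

r = 1 − (2.6000/11)² ≈ 1 − 0.0559 ≈ 0.9441

0.94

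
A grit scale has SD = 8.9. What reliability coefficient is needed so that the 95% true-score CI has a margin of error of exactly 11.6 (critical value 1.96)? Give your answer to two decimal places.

Required SEM = 11.6 / 1.96 ≈ 5.9184
r = 1 − (SEM / SD)² = 1 − (5.9184 / 8.9)² ≈ 1 − 0.4422 ≈ 0.5578

0.56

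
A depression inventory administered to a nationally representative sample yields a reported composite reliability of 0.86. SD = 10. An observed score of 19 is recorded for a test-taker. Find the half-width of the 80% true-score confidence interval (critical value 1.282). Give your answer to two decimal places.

The standard error of measurement is 10.000·√(1 − 0.860) ≈ 10.000·0.374 ≈ 3.742.
Half-width = 1.282·3.742 ≈ 4.797

4.80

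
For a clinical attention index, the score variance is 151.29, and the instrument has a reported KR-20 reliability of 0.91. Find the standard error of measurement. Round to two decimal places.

SD = √151.29 = 12.3000
SEM = 12.3000 × √(1 − 0.9100) = 12.3000 × √0.0900 ≈ 12.3000 × 0.3000 ≈ 3.6900

3.69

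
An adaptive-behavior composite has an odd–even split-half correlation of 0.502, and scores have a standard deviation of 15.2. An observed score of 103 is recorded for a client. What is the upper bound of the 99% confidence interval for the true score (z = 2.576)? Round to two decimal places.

r_full = 2·0.502 / (1 + 0.502) ≈ 0.66844
SEM = 15.20000 · √(1 − 0.66844) = 15.20000 · √0.33156 ≈ 15.20000 · 0.57581 ≈ 8.75232
2.576 · SEM ≈ 22.54598
Upper bound: 103 + 22.54598 = 125.54598

125.55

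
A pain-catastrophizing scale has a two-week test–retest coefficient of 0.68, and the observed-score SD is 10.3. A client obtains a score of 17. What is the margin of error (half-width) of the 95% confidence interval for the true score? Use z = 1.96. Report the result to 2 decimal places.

The standard error of measurement is 10.300·√(1 − 0.680) ≈ 10.300·0.566 ≈ 5.827.
Half-width = 1.96·5.827 ≈ 11.420

11.42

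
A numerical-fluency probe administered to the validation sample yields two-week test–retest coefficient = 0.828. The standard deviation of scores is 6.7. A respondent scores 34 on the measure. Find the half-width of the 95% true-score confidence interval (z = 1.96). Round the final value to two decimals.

SEM = 6.7000*√(1 − 0.8280) ≃ 2.7787
Half-width = 1.96*2.7787 ≃ 5.4462

5.45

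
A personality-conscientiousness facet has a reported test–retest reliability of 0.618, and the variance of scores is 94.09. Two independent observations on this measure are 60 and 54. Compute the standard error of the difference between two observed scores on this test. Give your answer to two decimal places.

8.48

SD = √94.09 = 9.7000
SEM = 9.7000 * √(1 − 0.6180) = 9.7000 * √0.3820 ≈ 9.7000 * 0.6181 ≈ 5.9952
SE_diff = SEM * √2 ≈ 5.9952 * 1.4142 ≈ 8.4785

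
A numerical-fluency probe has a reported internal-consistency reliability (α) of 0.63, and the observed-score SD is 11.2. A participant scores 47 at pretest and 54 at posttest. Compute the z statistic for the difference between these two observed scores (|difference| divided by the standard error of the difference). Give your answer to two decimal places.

0.73

The standard error of measurement is 11.2000·√(1 − 0.6300) ≃ 11.2000·0.6083 ≃ 6.8127.
SE_diff = SEM · √2 ≃ 6.8127 · 1.4142 ≃ 9.6346
z = 7 / 9.6346 ≃ 0.7265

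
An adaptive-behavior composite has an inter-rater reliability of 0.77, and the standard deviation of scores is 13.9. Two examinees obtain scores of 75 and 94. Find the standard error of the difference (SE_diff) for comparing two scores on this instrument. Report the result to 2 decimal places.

9.43

The standard error of measurement is 13.90000×√(1 − 0.77000) ≈ 13.90000×0.47958 ≈ 6.66621.
SE_diff = √2 × SEM ≈ 9.42744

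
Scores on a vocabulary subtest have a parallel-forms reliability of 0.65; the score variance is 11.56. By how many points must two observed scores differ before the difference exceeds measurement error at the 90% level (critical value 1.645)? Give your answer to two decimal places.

SD = √11.56 ≈ 3.4000
The standard error of measurement is 3.4000·√(1 − 0.6500) ≈ 3.4000·0.5916 ≈ 2.0115.
Standard error of the difference = 2.0115·√2 ≈ 2.8446
Minimum reliable difference = 1.645 · SE_diff ≈ 1.645 · 2.8446 ≈ 4.6794

4.68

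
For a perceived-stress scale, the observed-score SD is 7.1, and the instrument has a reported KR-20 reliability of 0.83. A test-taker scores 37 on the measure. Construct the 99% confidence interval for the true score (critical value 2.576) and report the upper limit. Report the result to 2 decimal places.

44.54

SEM = 7.100 × √(1 − 0.830) = 7.100 × √0.170 ≈ 7.100 × 0.412 ≈ 2.927
Margin = 2.576 × 2.927 ≈ 7.541
Upper limit = 37 + 7.541 ≈ 44.541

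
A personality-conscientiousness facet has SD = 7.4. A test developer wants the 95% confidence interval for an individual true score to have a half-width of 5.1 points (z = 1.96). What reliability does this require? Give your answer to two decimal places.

0.88

Required SEM = 5.1 / 1.96 ≈ 2.60204
r = 1 − (SEM / SD)² = 1 − (2.60204 / 7.4)² ≈ 1 − 0.12364 ≈ 0.87636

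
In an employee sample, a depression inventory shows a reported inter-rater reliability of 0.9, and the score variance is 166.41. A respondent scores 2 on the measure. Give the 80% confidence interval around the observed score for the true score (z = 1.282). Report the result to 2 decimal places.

[-3.23, 7.23]

σ = 166.41^(1/2) = 12.90000
SEM = 12.90000 × √(1 − 0.90000) = 12.90000 × √0.10000 ≃ 12.90000 × 0.31623 ≃ 4.07934
Half-width = 1.282×4.07934 ≃ 5.22971
CI = 2 ± 5.22971 → [-3.22971, 7.22971]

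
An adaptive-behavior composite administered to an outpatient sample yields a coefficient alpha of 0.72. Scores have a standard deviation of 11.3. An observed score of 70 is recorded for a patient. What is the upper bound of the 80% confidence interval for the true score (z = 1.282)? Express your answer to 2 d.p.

77.67

SEM = 11.3000 × √(1 − 0.7200) = 11.3000 × √0.2800 ≈ 11.3000 × 0.5292 ≈ 5.9794
Half-width = 1.282×5.9794 ≈ 7.6656
Upper bound: 70 + 7.6656 = 77.6656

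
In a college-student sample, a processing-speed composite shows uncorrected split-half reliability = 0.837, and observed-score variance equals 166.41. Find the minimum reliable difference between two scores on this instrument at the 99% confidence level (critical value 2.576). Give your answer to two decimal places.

14.00

SD = √166.41 = 12.900
r_full = 2·0.837 / (1 + 0.837) ≃ 0.911
SEM = 12.900 × √(1 − 0.911) = 12.900 × √0.089 ≃ 12.900 × 0.298 ≃ 3.843
Standard error of the difference = 3.843·√2 ≃ 5.434
Minimum reliable difference = 2.576 × SE_diff ≃ 2.576 × 5.434 ≃ 13.999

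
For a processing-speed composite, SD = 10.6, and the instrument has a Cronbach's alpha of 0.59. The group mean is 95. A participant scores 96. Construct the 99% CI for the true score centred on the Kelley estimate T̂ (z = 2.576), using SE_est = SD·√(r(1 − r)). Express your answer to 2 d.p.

[82.16, 109.02]

T̂ = r·X + (1 − r)·M = 0.5900*96 + 0.4100*95 = 56.6400 + 38.9500 ≃ 95.5900
SE_est = 10.6000·√[r(1 − r)] ≃ 5.2134
CI = 95.5900 ± 2.576 * 5.2134 → [82.1602, 109.0198]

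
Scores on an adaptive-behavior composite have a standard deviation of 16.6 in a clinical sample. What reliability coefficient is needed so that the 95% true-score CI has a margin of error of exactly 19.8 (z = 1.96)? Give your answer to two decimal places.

0.63

Required SEM = 19.8 / 1.96 ≈ 10.1020
r = 1 − (10.1020/16.6)² ≈ 1 − 0.3703 ≈ 0.6297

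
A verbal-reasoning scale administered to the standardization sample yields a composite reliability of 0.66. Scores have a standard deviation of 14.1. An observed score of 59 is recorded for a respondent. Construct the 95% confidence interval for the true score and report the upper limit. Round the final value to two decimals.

The standard error of measurement is 14.10000·√(1 − 0.66000) ≈ 14.10000·0.58310 ≈ 8.22164.
Half-width = 1.96·8.22164 ≈ 16.11442
Upper limit = 59 + 16.11442 ≈ 75.11442

75.11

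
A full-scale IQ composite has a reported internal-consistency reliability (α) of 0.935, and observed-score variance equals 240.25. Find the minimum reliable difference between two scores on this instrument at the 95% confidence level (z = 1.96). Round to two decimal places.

SD = √240.25 ≈ 15.50000
SEM = 15.50000 * √(1 − 0.93500) = 15.50000 * √0.06500 ≈ 15.50000 * 0.25495 ≈ 3.95174
SE_diff = SEM * √2 ≈ 3.95174 * 1.41421 ≈ 5.58860
Smallest detectable difference = 1.96*5.58860 ≈ 10.95366

10.95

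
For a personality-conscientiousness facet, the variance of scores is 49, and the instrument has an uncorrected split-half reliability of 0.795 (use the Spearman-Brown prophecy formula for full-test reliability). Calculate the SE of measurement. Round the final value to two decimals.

2.37

SD = √49 ≈ 7.000
Spearman-Brown: r = 2(0.795) / (1 + 0.795) = 1.590 / 1.795 ≈ 0.886
SEM = 7.000×√(1 − 0.886) ≈ 2.366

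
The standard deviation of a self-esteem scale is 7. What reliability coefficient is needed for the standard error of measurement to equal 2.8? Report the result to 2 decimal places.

0.84

r = 1 − (2.800/7)² ≈ 1 − 0.160 ≈ 0.840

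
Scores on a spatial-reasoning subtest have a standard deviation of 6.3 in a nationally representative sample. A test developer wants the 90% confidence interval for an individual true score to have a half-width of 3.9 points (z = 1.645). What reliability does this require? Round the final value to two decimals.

0.86

SEM needed = half-width / z = 3.9/1.645 ≃ 2.3708
r = 1 − (2.3708/6.3)² ≃ 1 − 0.1416 ≃ 0.8584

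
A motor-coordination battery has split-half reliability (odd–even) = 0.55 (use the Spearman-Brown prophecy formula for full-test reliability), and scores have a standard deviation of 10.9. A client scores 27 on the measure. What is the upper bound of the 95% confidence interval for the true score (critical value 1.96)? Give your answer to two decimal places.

r_full = 2·0.55 / (1 + 0.55) ≈ 0.710
SEM = 10.900 * √(1 − 0.710) = 10.900 * √0.290 ≈ 10.900 * 0.539 ≈ 5.873
Margin = 1.96 * 5.873 ≈ 11.511
Upper limit = 27 + 11.511 ≈ 38.511

38.51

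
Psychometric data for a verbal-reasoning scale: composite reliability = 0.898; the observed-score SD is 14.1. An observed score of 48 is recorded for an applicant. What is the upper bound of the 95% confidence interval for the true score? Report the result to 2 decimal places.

56.83

SEM = 14.1000 * √(1 − 0.8980) = 14.1000 * √0.1020 ≈ 14.1000 * 0.3194 ≈ 4.5032
1.96 * SEM ≈ 8.8262
Upper limit = 48 + 8.8262 ≈ 56.8262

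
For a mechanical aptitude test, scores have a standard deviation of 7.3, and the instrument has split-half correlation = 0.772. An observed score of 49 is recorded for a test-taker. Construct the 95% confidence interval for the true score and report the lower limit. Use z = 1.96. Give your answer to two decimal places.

43.87

r_full = 2·0.772 / (1 + 0.772) ≈ 0.871
The standard error of measurement is 7.300*√(1 − 0.871) ≈ 7.300*0.359 ≈ 2.619.
1.96 * SEM ≈ 5.132
Lower limit = 49 − 5.132 ≈ 43.868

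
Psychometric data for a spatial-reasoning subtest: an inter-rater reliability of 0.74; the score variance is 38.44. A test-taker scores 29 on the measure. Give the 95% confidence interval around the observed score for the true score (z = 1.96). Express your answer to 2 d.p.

SD = √38.44 = 6.200
SEM = 6.200 * √(1 − 0.740) = 6.200 * √0.260 ≈ 6.200 * 0.510 ≈ 3.161
Margin = 1.96 * 3.161 ≈ 6.196
Interval: (22.804, 35.196)

[22.80, 35.20]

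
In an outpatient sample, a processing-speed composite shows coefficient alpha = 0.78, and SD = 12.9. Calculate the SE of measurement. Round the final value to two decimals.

SEM = 12.9000 * √(1 − 0.7800) = 12.9000 * √0.2200 ≈ 12.9000 * 0.4690 ≈ 6.0506

6.05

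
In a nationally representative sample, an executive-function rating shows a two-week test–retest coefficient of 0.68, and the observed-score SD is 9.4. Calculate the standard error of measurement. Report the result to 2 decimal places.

5.32

SEM = 9.40000 * √(1 − 0.68000) = 9.40000 * √0.32000 ≈ 9.40000 * 0.56569 ≈ 5.31744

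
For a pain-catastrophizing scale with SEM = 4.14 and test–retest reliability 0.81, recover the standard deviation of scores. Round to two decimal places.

SD = 4.14 / √(1 − 0.81) ≃ 9.4978

9.50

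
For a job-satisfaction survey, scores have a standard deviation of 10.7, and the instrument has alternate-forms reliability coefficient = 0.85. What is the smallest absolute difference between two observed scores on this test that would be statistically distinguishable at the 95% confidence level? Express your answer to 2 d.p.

SEM = 10.700*√(1 − 0.850) ≈ 4.144
Standard error of the difference = 4.144·√2 ≈ 5.861
Minimum reliable difference = 1.96 * SE_diff ≈ 1.96 * 5.861 ≈ 11.487

11.49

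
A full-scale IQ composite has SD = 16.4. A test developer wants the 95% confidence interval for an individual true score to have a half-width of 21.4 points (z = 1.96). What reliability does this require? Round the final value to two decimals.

0.56

SEM needed = half-width / z = 21.4/1.96 ≈ 10.9184
Required reliability = 1 − (SEM/SD)² = 1 − 0.4432 ≈ 0.5568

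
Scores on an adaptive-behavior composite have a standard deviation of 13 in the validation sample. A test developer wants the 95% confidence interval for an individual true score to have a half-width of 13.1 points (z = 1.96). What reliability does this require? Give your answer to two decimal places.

0.74

SEM needed = half-width / z = 13.1/1.96 ≈ 6.684
Required reliability = 1 − (SEM/SD)² = 1 − 0.264 ≈ 0.736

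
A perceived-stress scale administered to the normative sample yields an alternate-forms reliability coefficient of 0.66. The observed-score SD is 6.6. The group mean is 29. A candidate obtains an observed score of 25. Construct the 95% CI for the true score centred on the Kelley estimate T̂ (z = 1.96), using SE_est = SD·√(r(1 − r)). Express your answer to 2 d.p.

[20.23, 32.49]

T̂ = r·X + (1 − r)·M = 0.660×25 + 0.340×29 = 16.500 + 9.860 ≈ 26.360
SE_est = SD × √(r(1 − r)) = 6.600 × √0.224 ≈ 6.600 × 0.474 ≈ 3.126
95% CI: 26.360 ± 6.128 ≈ (20.232, 32.488)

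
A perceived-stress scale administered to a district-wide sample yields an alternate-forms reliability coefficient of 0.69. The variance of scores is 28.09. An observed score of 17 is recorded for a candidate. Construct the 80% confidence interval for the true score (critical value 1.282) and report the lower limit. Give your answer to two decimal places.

13.22

σ = 28.09^(1/2) = 5.3000
SEM = 5.3000 · √(1 − 0.6900) = 5.3000 · √0.3100 ≃ 5.3000 · 0.5568 ≃ 2.9509
1.282 · SEM ≃ 3.7831
Lower limit = 17 − 3.7831 ≃ 13.2169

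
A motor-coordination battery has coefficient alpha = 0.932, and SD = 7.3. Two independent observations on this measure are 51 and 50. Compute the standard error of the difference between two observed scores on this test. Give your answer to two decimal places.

SEM = 7.300*√(1 − 0.932) ≈ 1.904
SE_diff = SEM * √2 ≈ 1.904 * 1.414 ≈ 2.692

2.69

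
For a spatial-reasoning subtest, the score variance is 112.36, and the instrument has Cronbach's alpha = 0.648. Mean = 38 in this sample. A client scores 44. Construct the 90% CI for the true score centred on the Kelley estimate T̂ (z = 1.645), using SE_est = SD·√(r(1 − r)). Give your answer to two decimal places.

[33.56, 50.22]

SD = √112.36 ≈ 10.60000
Estimated true score = 0.64800·44 + (1 − 0.64800)·38 ≈ 41.88800
SE_est = 10.60000·√(0.64800·0.35200) ≈ 5.06250
CI = 41.88800 ± 1.645 · 5.06250 → [33.56019, 50.21581]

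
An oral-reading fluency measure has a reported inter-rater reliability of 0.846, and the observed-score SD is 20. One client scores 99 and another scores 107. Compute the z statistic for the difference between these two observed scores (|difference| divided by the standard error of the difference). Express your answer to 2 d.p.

0.72

SEM = 20.00000*√(1 − 0.84600) ≈ 7.84857
Standard error of the difference = 7.84857·√2 ≈ 11.09955
z = |99 − 107| / 11.09955 = 8 / 11.09955 ≈ 0.72075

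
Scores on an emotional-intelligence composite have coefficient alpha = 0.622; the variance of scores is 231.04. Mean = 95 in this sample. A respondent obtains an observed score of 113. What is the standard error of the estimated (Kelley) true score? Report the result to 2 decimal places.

σ = 231.04^(1/2) = 15.2000
SE_est = 15.2000·√[r(1 − r)] ≃ 7.3703

7.37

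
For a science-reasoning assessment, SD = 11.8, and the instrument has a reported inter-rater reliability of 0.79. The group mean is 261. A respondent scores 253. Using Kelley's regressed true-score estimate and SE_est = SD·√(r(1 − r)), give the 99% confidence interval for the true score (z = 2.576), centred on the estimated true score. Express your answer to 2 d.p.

[242.30, 267.06]

T̂ = 0.790(253) + 0.210(261) ≈ 254.680
SE_est = SD * √(r(1 − r)) = 11.800 * √0.166 ≈ 11.800 * 0.407 ≈ 4.806
CI = 254.680 ± 2.576 * 4.806 → [242.299, 267.061]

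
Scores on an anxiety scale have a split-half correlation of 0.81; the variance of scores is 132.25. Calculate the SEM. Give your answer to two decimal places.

3.73

σ = 132.25^(1/2) = 11.500
Spearman-Brown: r = 2(0.81) / (1 + 0.81) = 1.620 / 1.810 ≈ 0.895
The standard error of measurement is 11.500·√(1 − 0.895) ≈ 11.500·0.324 ≈ 3.726.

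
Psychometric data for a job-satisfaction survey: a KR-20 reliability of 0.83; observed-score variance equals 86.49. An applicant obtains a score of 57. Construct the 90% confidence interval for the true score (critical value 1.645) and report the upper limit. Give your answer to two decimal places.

63.31

σ = 86.49^(1/2) = 9.30000
SEM = 9.30000 * √(1 − 0.83000) = 9.30000 * √0.17000 ≈ 9.30000 * 0.41231 ≈ 3.83449
Half-width = 1.645*3.83449 ≈ 6.30773
Upper bound: 57 + 6.30773 = 63.30773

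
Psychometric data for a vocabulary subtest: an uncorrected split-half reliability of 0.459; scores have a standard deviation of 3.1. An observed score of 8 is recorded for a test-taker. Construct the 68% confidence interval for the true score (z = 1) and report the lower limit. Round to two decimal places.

6.11

r_full = 2·0.459 / (1 + 0.459) ≃ 0.6292
SEM = 3.1000·√(1 − 0.6292) ≃ 1.8877
1 · SEM ≃ 1.8877
Lower bound: 8 − 1.8877 = 6.1123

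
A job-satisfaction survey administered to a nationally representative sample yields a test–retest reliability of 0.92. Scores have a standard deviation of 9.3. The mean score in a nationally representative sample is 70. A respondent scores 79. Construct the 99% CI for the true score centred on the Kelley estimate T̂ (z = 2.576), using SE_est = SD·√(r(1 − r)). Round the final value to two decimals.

[71.78, 84.78]

Estimated true score = 0.9200×79 + (1 − 0.9200)×70 ≈ 78.2800
SE_est = 9.3000×√(0.9200×0.0800) ≈ 2.5230
99% CI: 78.2800 ± 6.4993 ≈ (71.7807, 84.7793)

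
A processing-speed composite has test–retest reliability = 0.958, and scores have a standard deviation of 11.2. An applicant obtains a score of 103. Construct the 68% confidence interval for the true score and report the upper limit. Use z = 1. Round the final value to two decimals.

105.30

The standard error of measurement is 11.2000*√(1 − 0.9580) ≈ 11.2000*0.2049 ≈ 2.2953.
Margin = 1 * 2.2953 ≈ 2.2953
Upper limit = 103 + 2.2953 ≈ 105.2953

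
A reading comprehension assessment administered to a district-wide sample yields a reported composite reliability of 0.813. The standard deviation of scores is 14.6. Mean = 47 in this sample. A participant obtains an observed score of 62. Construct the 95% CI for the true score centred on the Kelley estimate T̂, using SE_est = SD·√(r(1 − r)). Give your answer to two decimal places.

[48.04, 70.35]

T̂ = 0.8130(62) + 0.1870(47) ≈ 59.1950
SE_est = 14.6000*√(0.8130*0.1870) ≈ 5.6927
95% CI: 59.1950 ± 11.1577 ≈ (48.0373, 70.3527)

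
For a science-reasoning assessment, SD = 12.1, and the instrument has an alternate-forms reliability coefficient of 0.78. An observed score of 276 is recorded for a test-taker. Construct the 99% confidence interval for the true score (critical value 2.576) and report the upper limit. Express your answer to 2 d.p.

SEM = 12.100 * √(1 − 0.780) = 12.100 * √0.220 ≃ 12.100 * 0.469 ≃ 5.675
Margin = 2.576 * 5.675 ≃ 14.620
Upper limit = 276 + 14.620 ≃ 290.620

290.62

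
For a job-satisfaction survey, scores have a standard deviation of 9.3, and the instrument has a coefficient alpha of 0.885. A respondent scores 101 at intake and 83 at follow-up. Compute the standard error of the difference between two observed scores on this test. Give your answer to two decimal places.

4.46

SEM = 9.30000 × √(1 − 0.88500) = 9.30000 × √0.11500 ≈ 9.30000 × 0.33912 ≈ 3.15378
SE_diff = SEM × √2 ≈ 3.15378 × 1.41421 ≈ 4.46012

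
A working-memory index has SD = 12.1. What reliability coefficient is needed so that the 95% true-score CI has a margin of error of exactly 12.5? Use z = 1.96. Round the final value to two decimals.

Required SEM = 12.5 / 1.96 ≃ 6.37755
r = 1 − (SEM / SD)² = 1 − (6.37755 / 12.1)² ≃ 1 − 0.27780 ≃ 0.72220

0.72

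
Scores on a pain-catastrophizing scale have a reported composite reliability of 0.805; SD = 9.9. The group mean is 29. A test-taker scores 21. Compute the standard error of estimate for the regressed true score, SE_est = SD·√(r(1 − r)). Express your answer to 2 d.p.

3.92

SE_est = SD · √(r(1 − r)) = 9.900 · √0.157 ≈ 9.900 · 0.396 ≈ 3.922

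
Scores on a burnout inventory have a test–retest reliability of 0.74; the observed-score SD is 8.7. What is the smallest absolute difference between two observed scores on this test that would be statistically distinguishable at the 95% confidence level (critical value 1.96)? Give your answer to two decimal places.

SEM = 8.700·√(1 − 0.740) ≈ 4.436
SE_diff = SEM · √2 ≈ 4.436 · 1.414 ≈ 6.274
Smallest detectable difference = 1.96·6.274 ≈ 12.296

12.30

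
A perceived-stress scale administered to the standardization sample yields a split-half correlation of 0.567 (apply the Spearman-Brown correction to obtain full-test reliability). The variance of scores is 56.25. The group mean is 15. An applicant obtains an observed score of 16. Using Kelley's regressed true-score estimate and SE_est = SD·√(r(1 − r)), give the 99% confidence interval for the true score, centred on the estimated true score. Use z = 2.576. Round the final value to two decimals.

[7.08, 24.36]

SD = √56.25 = 7.5000
r_full = 2·0.567 / (1 + 0.567) ≈ 0.7237
T̂ = r·X + (1 − r)·M = 0.7237×16 + 0.2763×15 ≈ 11.5788 + 4.1449 ≈ 15.7237
SE_est = SD × √(r(1 − r)) = 7.5000 × √0.2000 ≈ 7.5000 × 0.4472 ≈ 3.3538
CI = 15.7237 ± 2.576 × 3.3538 → [7.0842, 24.3632]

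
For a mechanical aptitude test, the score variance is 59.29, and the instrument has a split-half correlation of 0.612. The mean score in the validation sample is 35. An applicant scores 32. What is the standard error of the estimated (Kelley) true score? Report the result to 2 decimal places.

SD = √59.29 = 7.700
r_full = 2·0.612 / (1 + 0.612) ≈ 0.759
SE_est = 7.700·√[r(1 − r)] ≈ 3.292

3.29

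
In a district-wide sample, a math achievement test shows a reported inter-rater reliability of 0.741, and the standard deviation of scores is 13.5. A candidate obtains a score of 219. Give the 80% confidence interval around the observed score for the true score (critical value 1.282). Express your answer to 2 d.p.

SEM = 13.50000 × √(1 − 0.74100) = 13.50000 × √0.25900 ≈ 13.50000 × 0.50892 ≈ 6.87043
Half-width = 1.282×6.87043 ≈ 8.80789
CI = 219 ± 8.80789 → [210.19211, 227.80789]

[210.19, 227.81]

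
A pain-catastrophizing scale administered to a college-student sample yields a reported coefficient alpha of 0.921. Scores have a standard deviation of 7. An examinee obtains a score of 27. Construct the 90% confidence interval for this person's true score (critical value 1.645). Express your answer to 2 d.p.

SEM = 7.00000 · √(1 − 0.92100) = 7.00000 · √0.07900 ≈ 7.00000 · 0.28107 ≈ 1.96749
Margin = 1.645 · 1.96749 ≈ 3.23651
90% CI: 27 ± 3.23651 = [23.76349, 30.23651]

[23.76, 30.24]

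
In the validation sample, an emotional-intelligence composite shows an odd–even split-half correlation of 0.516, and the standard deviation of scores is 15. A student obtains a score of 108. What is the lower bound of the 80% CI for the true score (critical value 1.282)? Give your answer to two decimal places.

r_full = 2·0.516 / (1 + 0.516) ≈ 0.681
SEM = 15.000·√(1 − 0.681) ≈ 8.475
1.282 · SEM ≈ 10.866
Lower bound: 108 − 10.866 = 97.134

97.13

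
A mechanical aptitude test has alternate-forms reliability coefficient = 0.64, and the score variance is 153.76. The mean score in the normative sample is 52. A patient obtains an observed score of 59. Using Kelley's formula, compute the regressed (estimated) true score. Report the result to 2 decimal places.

56.48

Estimated true score = 0.640×59 + (1 − 0.640)×52 ≃ 56.480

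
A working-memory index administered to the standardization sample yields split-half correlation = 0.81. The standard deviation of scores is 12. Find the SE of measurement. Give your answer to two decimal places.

Full-length reliability (Spearman-Brown) = 2(0.81)/(1+0.81) ≈ 0.895
SEM = 12.000 × √(1 − 0.895) = 12.000 × √0.105 ≈ 12.000 × 0.324 ≈ 3.888

3.89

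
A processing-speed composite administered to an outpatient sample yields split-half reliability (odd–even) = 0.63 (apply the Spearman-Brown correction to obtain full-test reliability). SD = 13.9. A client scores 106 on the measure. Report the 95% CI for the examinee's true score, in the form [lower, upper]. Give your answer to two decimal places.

[93.02, 118.98]

Full-length reliability (Spearman-Brown) = 2(0.63)/(1+0.63) ≈ 0.77301
The standard error of measurement is 13.90000×√(1 − 0.77301) ≈ 13.90000×0.47644 ≈ 6.62250.
Half-width = 1.96×6.62250 ≈ 12.98010
Interval: (93.01990, 118.98010)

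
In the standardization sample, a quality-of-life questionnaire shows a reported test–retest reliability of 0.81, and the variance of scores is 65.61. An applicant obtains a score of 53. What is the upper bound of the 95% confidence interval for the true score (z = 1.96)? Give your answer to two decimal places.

SD = √65.61 ≈ 8.1000
SEM = 8.1000*√(1 − 0.8100) ≈ 3.5307
1.96 * SEM ≈ 6.9202
Upper bound: 53 + 6.9202 = 59.9202

59.92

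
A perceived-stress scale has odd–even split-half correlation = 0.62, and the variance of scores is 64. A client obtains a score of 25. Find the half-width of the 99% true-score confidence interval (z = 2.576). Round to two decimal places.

9.98

SD = √64 = 8.000
r_full = 2·0.62 / (1 + 0.62) ≈ 0.765
The standard error of measurement is 8.000·√(1 − 0.765) ≈ 8.000·0.484 ≈ 3.875.
2.576 · SEM ≈ 9.981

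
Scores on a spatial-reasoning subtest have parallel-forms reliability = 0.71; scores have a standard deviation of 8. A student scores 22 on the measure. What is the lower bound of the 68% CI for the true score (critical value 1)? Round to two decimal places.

The standard error of measurement is 8.0000·√(1 − 0.7100) ≈ 8.0000·0.5385 ≈ 4.3081.
1 · SEM ≈ 4.3081
Lower bound: 22 − 4.3081 = 17.6919

17.69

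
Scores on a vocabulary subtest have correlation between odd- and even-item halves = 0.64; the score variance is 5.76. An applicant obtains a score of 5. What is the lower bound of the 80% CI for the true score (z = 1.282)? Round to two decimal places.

SD = √5.76 = 2.4000
Spearman-Brown: r = 2(0.64) / (1 + 0.64) = 1.2800 / 1.6400 ≈ 0.7805
The standard error of measurement is 2.4000*√(1 − 0.7805) ≈ 2.4000*0.4685 ≈ 1.1245.
Margin = 1.282 * 1.1245 ≈ 1.4415
Lower bound: 5 − 1.4415 = 3.5585

3.56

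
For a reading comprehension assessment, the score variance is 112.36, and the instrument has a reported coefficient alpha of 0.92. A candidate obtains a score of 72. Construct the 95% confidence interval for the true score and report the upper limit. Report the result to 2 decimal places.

77.88

SD = √112.36 = 10.600
The standard error of measurement is 10.600×√(1 − 0.920) ≈ 10.600×0.283 ≈ 2.998.
Margin = 1.96 × 2.998 ≈ 5.876
Upper limit = 72 + 5.876 ≈ 77.876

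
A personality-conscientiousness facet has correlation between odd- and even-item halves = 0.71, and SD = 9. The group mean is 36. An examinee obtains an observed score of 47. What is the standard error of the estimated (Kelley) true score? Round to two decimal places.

r_full = 2·0.71 / (1 + 0.71) ≃ 0.83041
SE_est = 9.00000·√[r(1 − r)] ≃ 3.37745

3.38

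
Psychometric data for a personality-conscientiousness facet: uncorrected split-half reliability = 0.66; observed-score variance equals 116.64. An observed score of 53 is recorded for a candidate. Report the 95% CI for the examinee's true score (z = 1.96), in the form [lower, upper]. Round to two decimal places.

[43.42, 62.58]

SD = √116.64 ≈ 10.800
r_full = 2·0.66 / (1 + 0.66) ≈ 0.795
SEM = 10.800 * √(1 − 0.795) = 10.800 * √0.205 ≈ 10.800 * 0.453 ≈ 4.888
Half-width = 1.96*4.888 ≈ 9.580
CI = 53 ± 9.580 → [43.420, 62.580]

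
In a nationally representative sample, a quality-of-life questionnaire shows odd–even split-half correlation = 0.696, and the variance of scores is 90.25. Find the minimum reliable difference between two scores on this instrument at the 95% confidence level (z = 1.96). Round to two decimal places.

11.15

SD = √90.25 = 9.500
r_full = 2·0.696 / (1 + 0.696) ≈ 0.821
SEM = 9.500×√(1 − 0.821) ≈ 4.022
SE_diff = SEM × √2 ≈ 4.022 × 1.414 ≈ 5.688
Smallest detectable difference = 1.96×5.688 ≈ 11.149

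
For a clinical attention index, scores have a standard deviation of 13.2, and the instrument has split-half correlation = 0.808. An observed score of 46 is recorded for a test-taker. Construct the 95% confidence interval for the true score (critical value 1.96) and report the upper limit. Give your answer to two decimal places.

Full-length reliability (Spearman-Brown) = 2(0.808)/(1+0.808) ≃ 0.894
SEM = 13.200*√(1 − 0.894) ≃ 4.302
Margin = 1.96 * 4.302 ≃ 8.431
Upper limit = 46 + 8.431 ≃ 54.431

54.43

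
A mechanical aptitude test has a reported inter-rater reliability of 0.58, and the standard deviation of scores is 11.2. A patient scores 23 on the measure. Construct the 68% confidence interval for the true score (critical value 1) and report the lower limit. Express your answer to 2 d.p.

SEM = 11.20000 * √(1 − 0.58000) = 11.20000 * √0.42000 ≈ 11.20000 * 0.64807 ≈ 7.25843
Half-width = 1*7.25843 ≈ 7.25843
Lower limit = 23 − 7.25843 ≈ 15.74157

15.74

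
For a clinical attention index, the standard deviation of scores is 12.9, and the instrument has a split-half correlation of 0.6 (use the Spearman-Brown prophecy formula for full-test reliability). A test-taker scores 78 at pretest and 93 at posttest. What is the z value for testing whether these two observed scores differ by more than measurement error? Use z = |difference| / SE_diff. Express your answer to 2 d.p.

1.64

Full-length reliability (Spearman-Brown) = 2(0.6)/(1+0.6) ≈ 0.750
SEM = 12.900 × √(1 − 0.750) = 12.900 × √0.250 ≈ 12.900 × 0.500 ≈ 6.450
Standard error of the difference = 6.450·√2 ≈ 9.122
z = |78 − 93| / 9.122 = 15 / 9.122 ≈ 1.644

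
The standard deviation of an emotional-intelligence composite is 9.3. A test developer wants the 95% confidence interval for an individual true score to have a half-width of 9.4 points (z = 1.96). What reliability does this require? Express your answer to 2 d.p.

0.73

SEM needed = half-width / z = 9.4/1.96 ≃ 4.796
r = 1 − (4.796/9.3)² ≃ 1 − 0.266 ≃ 0.734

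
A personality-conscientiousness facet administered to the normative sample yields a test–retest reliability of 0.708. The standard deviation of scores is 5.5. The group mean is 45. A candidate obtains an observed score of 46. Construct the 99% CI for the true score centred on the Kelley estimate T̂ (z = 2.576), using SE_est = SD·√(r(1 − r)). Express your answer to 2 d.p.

T̂ = r·X + (1 − r)·M = 0.7080·46 + 0.2920·45 = 32.5680 + 13.1400 ≈ 45.7080
SE_est = SD · √(r(1 − r)) = 5.5000 · √0.2067 ≈ 5.5000 · 0.4547 ≈ 2.5008
CI = 45.7080 ± 2.576 · 2.5008 → [39.2661, 52.1499]

[39.27, 52.15]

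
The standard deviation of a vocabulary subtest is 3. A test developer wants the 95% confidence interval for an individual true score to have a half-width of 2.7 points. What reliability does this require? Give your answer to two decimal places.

Required SEM = 2.7 / 1.96 ≈ 1.378
r = 1 − (SEM / SD)² = 1 − (1.378 / 3)² ≈ 1 − 0.211 ≈ 0.789

0.79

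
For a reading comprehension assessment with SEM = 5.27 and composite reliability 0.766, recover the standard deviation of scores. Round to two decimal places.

SD = 5.27 / √(1 − 0.766) ≃ 10.894

10.89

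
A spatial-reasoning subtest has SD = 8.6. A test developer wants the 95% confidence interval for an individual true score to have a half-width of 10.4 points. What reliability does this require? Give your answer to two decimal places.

0.62

Required SEM = 10.4 / 1.96 ≃ 5.30612
r = 1 − (SEM / SD)² = 1 − (5.30612 / 8.6)² ≃ 1 − 0.38068 ≃ 0.61932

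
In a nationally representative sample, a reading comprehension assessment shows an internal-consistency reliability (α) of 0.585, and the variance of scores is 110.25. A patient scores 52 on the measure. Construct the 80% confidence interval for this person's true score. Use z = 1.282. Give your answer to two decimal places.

SD = √110.25 ≃ 10.5000
SEM = 10.5000 · √(1 − 0.5850) = 10.5000 · √0.4150 ≃ 10.5000 · 0.6442 ≃ 6.7642
Margin = 1.282 · 6.7642 ≃ 8.6716
CI = 52 ± 8.6716 → [43.3284, 60.6716]

[43.33, 60.67]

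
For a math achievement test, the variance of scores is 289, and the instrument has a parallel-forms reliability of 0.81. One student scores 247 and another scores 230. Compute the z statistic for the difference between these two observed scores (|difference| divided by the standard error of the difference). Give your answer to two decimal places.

1.62

σ = 289^(1/2) = 17.0000
The standard error of measurement is 17.0000*√(1 − 0.8100) ≈ 17.0000*0.4359 ≈ 7.4101.
Standard error of the difference = 7.4101·√2 ≈ 10.4795
z = 17 / 10.4795 ≈ 1.6222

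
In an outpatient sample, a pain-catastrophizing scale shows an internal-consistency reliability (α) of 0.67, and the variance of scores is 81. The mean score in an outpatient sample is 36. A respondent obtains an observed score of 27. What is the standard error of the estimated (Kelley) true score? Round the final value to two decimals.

4.23

SD = √81 = 9.00000
SE_est = 9.00000×√(0.67000×0.33000) ≃ 4.23191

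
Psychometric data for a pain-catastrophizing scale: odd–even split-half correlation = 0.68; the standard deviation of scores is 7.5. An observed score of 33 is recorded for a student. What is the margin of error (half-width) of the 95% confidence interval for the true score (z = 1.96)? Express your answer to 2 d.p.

Spearman-Brown: r = 2(0.68) / (1 + 0.68) = 1.360 / 1.680 ≈ 0.810
The standard error of measurement is 7.500×√(1 − 0.810) ≈ 7.500×0.436 ≈ 3.273.
Margin = 1.96 × 3.273 ≈ 6.416

6.42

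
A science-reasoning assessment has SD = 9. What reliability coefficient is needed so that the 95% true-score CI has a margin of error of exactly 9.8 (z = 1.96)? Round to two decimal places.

SEM needed = half-width / z = 9.8/1.96 ≈ 5.0000
r = 1 − (SEM / SD)² = 1 − (5.0000 / 9)² ≈ 1 − 0.3086 ≈ 0.6914

0.69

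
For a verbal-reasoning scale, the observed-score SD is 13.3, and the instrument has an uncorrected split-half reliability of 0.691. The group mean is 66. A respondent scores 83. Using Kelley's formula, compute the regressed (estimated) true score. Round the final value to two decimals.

79.89

Full-length reliability (Spearman-Brown) = 2(0.691)/(1+0.691) ≃ 0.8173
T̂ = r·X + (1 − r)·M = 0.8173·83 + 0.1827·66 ≃ 67.8332 + 12.0603 ≃ 79.8936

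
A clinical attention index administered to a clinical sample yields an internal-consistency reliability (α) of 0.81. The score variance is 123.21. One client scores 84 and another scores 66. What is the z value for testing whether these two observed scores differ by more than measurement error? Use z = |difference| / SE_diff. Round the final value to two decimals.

2.63

σ = 123.21^(1/2) = 11.1000
SEM = 11.1000 × √(1 − 0.8100) = 11.1000 × √0.1900 ≈ 11.1000 × 0.4359 ≈ 4.8384
SE_diff = SEM × √2 ≈ 4.8384 × 1.4142 ≈ 6.8425
z = |84 − 66| / 6.8425 = 18 / 6.8425 ≈ 2.6306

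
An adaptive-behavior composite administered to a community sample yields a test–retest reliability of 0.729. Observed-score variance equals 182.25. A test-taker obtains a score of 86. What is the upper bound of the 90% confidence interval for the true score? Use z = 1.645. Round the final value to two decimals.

97.56

σ = 182.25^(1/2) = 13.5000
SEM = 13.5000 × √(1 − 0.7290) = 13.5000 × √0.2710 ≈ 13.5000 × 0.5206 ≈ 7.0278
Half-width = 1.645×7.0278 ≈ 11.5607
Upper limit = 86 + 11.5607 ≈ 97.5607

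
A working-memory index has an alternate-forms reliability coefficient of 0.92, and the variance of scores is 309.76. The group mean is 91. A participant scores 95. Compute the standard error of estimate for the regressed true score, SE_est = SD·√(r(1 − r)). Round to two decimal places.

4.77

SD = √309.76 ≃ 17.60000
SE_est = SD × √(r(1 − r)) = 17.60000 × √0.07360 ≃ 17.60000 × 0.27129 ≃ 4.77476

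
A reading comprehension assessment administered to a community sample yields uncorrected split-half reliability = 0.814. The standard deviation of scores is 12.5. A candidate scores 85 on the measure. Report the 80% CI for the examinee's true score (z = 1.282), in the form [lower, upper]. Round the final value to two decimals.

r_full = 2·0.814 / (1 + 0.814) ≃ 0.89746
SEM = 12.50000×√(1 − 0.89746) ≃ 4.00265
Margin = 1.282 × 4.00265 ≃ 5.13140
Interval: (79.86860, 90.13140)

[79.87, 90.13]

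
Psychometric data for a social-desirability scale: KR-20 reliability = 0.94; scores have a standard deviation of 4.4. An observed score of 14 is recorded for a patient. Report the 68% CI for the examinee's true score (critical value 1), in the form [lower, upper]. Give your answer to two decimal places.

[12.92, 15.08]

The standard error of measurement is 4.400×√(1 − 0.940) ≈ 4.400×0.245 ≈ 1.078.
Half-width = 1×1.078 ≈ 1.078
CI = 14 ± 1.078 → [12.922, 15.078]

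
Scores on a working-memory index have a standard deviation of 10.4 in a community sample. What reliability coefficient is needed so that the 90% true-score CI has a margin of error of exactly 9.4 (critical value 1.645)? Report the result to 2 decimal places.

SEM needed = half-width / z = 9.4/1.645 ≈ 5.7143
Required reliability = 1 − (SEM/SD)² = 1 − 0.3019 ≈ 0.6981

0.70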